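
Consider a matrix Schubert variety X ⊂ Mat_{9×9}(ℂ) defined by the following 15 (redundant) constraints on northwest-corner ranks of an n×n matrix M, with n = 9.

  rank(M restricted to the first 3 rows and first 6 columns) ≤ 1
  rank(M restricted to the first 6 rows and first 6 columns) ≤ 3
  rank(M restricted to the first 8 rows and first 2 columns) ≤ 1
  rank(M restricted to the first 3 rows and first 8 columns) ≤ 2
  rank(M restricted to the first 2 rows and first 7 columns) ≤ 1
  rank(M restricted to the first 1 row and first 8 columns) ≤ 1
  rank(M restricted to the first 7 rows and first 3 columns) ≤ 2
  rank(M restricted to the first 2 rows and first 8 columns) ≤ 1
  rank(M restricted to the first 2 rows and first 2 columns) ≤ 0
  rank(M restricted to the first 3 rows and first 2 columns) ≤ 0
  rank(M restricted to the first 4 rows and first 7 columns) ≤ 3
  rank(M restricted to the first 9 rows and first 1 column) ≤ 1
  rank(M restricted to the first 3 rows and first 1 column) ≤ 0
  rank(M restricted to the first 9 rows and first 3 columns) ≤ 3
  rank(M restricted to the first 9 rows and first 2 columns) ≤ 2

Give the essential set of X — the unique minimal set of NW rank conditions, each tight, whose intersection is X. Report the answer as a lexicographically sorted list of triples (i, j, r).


The tightest implied rank at each (i,j), from the 15 conditions:

  row 1: 0 | 0 | 1 | 1 | 1 | 1 | 1 | 1 | 1
  row 2: 0 | 0 | 1 | 1 | 1 | 1 | 1 | 1 | 2
  row 3: 0 | 0 | 1 | 1 | 1 | 1 | 2 | 2 | 3
  row 4: 1 | 1 | 2 | 2 | 2 | 2 | 3 | 3 | 4
  row 5: 1 | 1 | 2 | 3 | 3 | 3 | 4 | 4 | 5
  row 6: 1 | 1 | 2 | 3 | 3 | 3 | 4 | 5 | 6
  row 7: 1 | 1 | 2 | 3 | 4 | 4 | 5 | 6 | 7
  row 8: 1 | 1 | 2 | 3 | 4 | 5 | 6 | 7 | 8
  row 9: 1 | 2 | 3 | 4 | 5 | 6 | 7 | 8 | 9

the unique w with this rank table is (3, 9, 7, 1, 4, 8, 5, 6, 2).

5 SE-corners of the 20-cell Rothe diagram give Ess(w):

[(2, 8, 1), (3, 2, 0), (3, 6, 1), (6, 6, 3), (8, 2, 1)]


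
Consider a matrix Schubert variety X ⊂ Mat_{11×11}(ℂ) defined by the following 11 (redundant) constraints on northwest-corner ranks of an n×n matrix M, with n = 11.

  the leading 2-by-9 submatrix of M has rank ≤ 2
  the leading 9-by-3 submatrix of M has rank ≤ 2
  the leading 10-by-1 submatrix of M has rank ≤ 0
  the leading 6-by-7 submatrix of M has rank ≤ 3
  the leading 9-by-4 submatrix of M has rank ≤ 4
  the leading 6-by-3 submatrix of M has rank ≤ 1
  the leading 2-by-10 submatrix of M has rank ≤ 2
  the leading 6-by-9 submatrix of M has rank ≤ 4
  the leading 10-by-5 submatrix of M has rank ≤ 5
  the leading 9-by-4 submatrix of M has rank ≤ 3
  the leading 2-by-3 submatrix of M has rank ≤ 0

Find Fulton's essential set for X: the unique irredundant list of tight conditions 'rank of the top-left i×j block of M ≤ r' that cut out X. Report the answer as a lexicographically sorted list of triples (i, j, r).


Reconstructing r_w from the 11 given conditions:

  row 1: 0  0  0  1  1  1  1  1  1  1  1
  row 2: 0  0  0  1  2  2  2  2  2  2  2
  row 3: 0  1  1  2  3  3  3  3  3  3  3
  row 4: 0  1  1  2  3  3  3  4  4  4  4
  row 5: 0  1  1  2  3  3  3  4  4  5  5
  row 6: 0  1  1  2  3  3  3  4  4  5  6
  row 7: 0  1  2  3  4  4  4  5  5  6  7
  row 8: 0  1  2  3  4  5  5  6  6  7  8
  row 9: 0  1  2  3  4  5  6  7  7  8  9
  row 10: 0  1  2  3  4  5  6  7  8  9  10
  row 11: 1  2  3  4  5  6  7  8  9  10  11

giving w = (4, 5, 2, 8, 10, 11, 3, 6, 7, 9, 1) via Δ²R.

Fulton essential set (5 of the 25 Rothe cells):

[(2, 3, 0), (6, 3, 1), (6, 7, 3), (6, 9, 4), (10, 1, 0)]


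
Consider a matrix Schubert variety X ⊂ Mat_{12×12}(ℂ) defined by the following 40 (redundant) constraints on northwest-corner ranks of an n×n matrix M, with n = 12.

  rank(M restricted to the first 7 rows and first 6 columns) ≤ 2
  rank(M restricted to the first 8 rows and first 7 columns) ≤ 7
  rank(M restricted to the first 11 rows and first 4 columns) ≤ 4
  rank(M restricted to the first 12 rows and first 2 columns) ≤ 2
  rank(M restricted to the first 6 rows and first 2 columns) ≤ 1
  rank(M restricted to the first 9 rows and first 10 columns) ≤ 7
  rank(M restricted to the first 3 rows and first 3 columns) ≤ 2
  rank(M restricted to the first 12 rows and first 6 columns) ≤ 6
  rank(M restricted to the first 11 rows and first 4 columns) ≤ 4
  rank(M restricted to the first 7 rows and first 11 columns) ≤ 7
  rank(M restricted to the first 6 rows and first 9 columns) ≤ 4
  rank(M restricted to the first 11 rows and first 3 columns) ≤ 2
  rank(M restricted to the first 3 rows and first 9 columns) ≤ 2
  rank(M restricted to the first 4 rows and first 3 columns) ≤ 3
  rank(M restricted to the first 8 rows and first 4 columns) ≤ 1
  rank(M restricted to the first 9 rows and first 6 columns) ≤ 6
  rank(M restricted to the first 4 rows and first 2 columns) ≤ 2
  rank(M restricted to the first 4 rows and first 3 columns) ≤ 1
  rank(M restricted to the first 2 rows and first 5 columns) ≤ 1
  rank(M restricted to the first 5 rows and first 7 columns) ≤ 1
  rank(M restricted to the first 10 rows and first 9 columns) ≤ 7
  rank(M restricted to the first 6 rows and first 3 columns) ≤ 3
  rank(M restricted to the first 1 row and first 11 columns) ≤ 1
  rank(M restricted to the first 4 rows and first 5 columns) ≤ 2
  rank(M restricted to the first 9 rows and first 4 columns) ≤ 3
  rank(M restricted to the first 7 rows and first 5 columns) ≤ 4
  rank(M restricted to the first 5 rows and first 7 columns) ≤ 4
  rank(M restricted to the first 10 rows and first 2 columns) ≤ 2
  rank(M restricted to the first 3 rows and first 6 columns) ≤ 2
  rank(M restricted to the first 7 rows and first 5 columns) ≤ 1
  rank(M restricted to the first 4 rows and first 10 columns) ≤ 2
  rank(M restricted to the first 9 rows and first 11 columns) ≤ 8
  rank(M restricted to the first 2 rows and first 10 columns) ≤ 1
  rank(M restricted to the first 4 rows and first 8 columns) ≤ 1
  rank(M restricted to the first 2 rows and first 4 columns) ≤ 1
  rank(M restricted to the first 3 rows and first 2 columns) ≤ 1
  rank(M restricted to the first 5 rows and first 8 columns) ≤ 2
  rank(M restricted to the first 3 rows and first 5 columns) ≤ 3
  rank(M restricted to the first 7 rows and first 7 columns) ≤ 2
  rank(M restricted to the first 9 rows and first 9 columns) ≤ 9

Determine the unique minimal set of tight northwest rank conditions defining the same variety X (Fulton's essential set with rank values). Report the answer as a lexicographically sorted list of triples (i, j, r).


Recovering R(i,j) via the rank-extension bound from the 40 conditions:

  row 1: 1 | 1 | 1 | 1 | 1 | 1 | 1 | 1 | 1 | 1 | 1 | 1
  row 2: 1 | 1 | 1 | 1 | 1 | 1 | 1 | 1 | 1 | 1 | 2 | 2
  row 3: 1 | 1 | 1 | 1 | 1 | 1 | 1 | 1 | 2 | 2 | 3 | 3
  row 4: 1 | 1 | 1 | 1 | 1 | 1 | 1 | 1 | 2 | 2 | 3 | 4
  row 5: 1 | 1 | 1 | 1 | 1 | 1 | 1 | 2 | 3 | 3 | 4 | 5
  row 6: 1 | 1 | 1 | 1 | 1 | 2 | 2 | 3 | 4 | 4 | 5 | 6
  row 7: 1 | 1 | 1 | 1 | 1 | 2 | 2 | 3 | 4 | 5 | 6 | 7
  row 8: 1 | 1 | 1 | 1 | 2 | 3 | 3 | 4 | 5 | 6 | 7 | 8
  row 9: 1 | 2 | 2 | 2 | 3 | 4 | 4 | 5 | 6 | 7 | 8 | 9
  row 10: 1 | 2 | 2 | 3 | 4 | 5 | 5 | 6 | 7 | 8 | 9 | 10
  row 11: 1 | 2 | 2 | 3 | 4 | 5 | 6 | 7 | 8 | 9 | 10 | 11
  row 12: 1 | 2 | 3 | 4 | 5 | 6 | 7 | 8 | 9 | 10 | 11 | 12

second differences of R give the permutation w = (1, 11, 9, 12, 8, 6, 10, 5, 2, 4, 7, 3).

Fulton essential set (8 of the 44 Rothe cells):

[(2, 10, 1), (4, 8, 1), (4, 10, 2), (5, 7, 1), (7, 5, 1), (7, 7, 2), (8, 4, 1), (11, 3, 2)]


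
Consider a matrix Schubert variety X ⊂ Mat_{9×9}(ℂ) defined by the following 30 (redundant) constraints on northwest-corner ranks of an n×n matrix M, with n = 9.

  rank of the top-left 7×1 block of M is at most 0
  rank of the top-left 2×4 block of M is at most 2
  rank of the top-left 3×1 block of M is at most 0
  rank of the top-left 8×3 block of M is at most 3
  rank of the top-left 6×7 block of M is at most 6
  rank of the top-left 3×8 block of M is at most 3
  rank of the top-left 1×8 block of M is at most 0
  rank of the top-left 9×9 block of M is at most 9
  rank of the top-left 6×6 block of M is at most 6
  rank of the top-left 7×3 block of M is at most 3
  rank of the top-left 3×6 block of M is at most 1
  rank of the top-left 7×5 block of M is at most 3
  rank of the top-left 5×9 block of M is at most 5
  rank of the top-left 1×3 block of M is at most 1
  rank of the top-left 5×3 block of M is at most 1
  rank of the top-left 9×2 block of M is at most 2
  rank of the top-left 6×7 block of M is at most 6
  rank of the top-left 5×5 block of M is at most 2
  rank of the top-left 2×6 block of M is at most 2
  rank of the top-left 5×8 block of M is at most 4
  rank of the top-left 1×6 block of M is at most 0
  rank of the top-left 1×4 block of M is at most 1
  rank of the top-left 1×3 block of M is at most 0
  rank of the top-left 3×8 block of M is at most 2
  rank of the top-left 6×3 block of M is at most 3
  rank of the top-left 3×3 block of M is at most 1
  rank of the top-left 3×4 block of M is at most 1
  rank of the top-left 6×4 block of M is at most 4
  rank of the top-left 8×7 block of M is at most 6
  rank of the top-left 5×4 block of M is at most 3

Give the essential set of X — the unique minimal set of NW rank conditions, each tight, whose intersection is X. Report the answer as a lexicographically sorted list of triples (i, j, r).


Reconstructing r_w from the 30 given conditions:

  R[1]: 0 | 0 | 0 | 0 | 0 | 0 | 0 | 0 | 1
  R[2]: 0 | 1 | 1 | 1 | 1 | 1 | 1 | 1 | 2
  R[3]: 0 | 1 | 1 | 1 | 1 | 1 | 2 | 2 | 3
  R[4]: 0 | 1 | 1 | 2 | 2 | 2 | 3 | 3 | 4
  R[5]: 0 | 1 | 1 | 2 | 2 | 3 | 4 | 4 | 5
  R[6]: 0 | 1 | 2 | 3 | 3 | 4 | 5 | 5 | 6
  R[7]: 0 | 1 | 2 | 3 | 3 | 4 | 5 | 6 | 7
  R[8]: 1 | 2 | 3 | 4 | 4 | 5 | 6 | 7 | 8
  R[9]: 1 | 2 | 3 | 4 | 5 | 6 | 7 | 8 | 9

reading off 1-entries of Δ²R: w = (9, 2, 7, 4, 6, 3, 8, 1, 5).

Rothe diagram D(w) (22 cells), 6 SE-corners (essential conditions):

[(1, 8, 0), (3, 6, 1), (5, 3, 1), (5, 5, 2), (7, 1, 0), (7, 5, 3)]


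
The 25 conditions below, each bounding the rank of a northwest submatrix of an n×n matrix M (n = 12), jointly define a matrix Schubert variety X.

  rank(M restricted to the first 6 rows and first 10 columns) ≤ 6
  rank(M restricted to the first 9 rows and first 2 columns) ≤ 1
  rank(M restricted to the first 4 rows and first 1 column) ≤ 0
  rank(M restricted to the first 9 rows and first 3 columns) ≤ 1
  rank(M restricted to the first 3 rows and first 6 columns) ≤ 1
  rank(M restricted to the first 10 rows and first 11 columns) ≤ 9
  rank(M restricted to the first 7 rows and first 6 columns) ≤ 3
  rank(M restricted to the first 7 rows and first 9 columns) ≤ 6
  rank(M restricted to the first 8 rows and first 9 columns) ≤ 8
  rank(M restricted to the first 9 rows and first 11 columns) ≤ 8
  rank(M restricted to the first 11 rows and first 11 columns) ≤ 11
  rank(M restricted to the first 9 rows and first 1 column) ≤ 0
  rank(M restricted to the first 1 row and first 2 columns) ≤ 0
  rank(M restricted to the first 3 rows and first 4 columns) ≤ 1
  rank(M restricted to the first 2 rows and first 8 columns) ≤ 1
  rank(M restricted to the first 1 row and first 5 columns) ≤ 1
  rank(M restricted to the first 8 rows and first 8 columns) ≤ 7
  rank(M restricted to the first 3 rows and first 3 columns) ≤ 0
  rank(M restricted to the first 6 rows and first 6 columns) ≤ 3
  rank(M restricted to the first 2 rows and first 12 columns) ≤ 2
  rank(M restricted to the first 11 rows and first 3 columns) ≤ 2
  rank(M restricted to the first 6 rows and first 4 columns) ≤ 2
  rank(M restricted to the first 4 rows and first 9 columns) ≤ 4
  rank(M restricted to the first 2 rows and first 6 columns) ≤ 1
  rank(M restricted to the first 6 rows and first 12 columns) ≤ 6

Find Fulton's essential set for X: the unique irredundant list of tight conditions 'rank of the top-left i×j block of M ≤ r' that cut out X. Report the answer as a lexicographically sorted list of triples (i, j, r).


Reconstructing r_w from the 25 given conditions:

  R[1]: 0 0 0 1 1 1 1 1 1 1 1 1
  R[2]: 0 0 0 1 1 1 1 1 2 2 2 2
  R[3]: 0 0 0 1 1 1 2 2 3 3 3 3
  R[4]: 0 1 1 2 2 2 3 3 4 4 4 4
  R[5]: 0 1 1 2 3 3 4 4 5 5 5 5
  R[6]: 0 1 1 2 3 3 4 5 6 6 6 6
  R[7]: 0 1 1 2 3 3 4 5 6 7 7 7
  R[8]: 0 1 1 2 3 4 5 6 7 8 8 8
  R[9]: 0 1 1 2 3 4 5 6 7 8 8 9
  R[10]: 1 2 2 3 4 5 6 7 8 9 9 10
  R[11]: 1 2 2 3 4 5 6 7 8 9 10 11
  R[12]: 1 2 3 4 5 6 7 8 9 10 11 12

so w = (4, 9, 7, 2, 5, 8, 10, 6, 12, 1, 11, 3).

Fulton essential set (8 of the 30 Rothe cells):

[(2, 8, 1), (3, 3, 0), (3, 6, 1), (7, 6, 3), (9, 1, 0), (9, 3, 1), (9, 11, 8), (11, 3, 2)]


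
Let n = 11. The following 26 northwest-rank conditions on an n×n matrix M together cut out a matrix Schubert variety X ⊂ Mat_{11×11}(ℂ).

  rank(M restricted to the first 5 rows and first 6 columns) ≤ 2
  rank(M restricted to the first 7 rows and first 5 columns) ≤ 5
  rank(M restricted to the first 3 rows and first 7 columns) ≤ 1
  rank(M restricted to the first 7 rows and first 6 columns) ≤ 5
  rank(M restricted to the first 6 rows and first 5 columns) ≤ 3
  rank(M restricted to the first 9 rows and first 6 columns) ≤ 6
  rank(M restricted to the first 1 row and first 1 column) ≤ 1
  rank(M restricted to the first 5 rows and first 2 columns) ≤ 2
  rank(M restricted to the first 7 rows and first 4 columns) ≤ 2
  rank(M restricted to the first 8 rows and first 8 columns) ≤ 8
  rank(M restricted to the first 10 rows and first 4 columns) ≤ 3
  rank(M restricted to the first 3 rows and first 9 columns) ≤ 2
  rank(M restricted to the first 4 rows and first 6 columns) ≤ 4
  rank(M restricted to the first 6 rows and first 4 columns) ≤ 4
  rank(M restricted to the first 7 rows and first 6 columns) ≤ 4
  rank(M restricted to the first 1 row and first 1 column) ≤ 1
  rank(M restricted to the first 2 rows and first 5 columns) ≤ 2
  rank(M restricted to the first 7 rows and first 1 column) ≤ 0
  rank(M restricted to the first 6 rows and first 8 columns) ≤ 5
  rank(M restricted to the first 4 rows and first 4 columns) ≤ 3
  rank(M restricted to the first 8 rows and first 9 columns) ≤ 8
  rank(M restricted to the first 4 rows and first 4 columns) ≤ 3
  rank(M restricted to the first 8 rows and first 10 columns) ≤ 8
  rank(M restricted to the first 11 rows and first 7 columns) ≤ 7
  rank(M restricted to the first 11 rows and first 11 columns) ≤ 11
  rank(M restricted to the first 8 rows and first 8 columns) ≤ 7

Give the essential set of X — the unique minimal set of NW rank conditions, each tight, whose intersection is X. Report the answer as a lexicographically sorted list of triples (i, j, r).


Reconstructing r_w from the 26 given conditions:

  R[1]: 0, 1, 1, 1, 1, 1, 1, 1, 1, 1, 1
  R[2]: 0, 1, 1, 1, 1, 1, 1, 2, 2, 2, 2
  R[3]: 0, 1, 1, 1, 1, 1, 1, 2, 2, 3, 3
  R[4]: 0, 1, 2, 2, 2, 2, 2, 3, 3, 4, 4
  R[5]: 0, 1, 2, 2, 2, 2, 3, 4, 4, 5, 5
  R[6]: 0, 1, 2, 2, 3, 3, 4, 5, 5, 6, 6
  R[7]: 0, 1, 2, 2, 3, 4, 5, 6, 6, 7, 7
  R[8]: 1, 2, 3, 3, 4, 5, 6, 7, 7, 8, 8
  R[9]: 1, 2, 3, 3, 4, 5, 6, 7, 8, 9, 9
  R[10]: 1, 2, 3, 3, 4, 5, 6, 7, 8, 9, 10
  R[11]: 1, 2, 3, 4, 5, 6, 7, 8, 9, 10, 11

second differences of R give the permutation w = (2, 8, 10, 3, 7, 5, 6, 1, 9, 11, 4).

|D(w)|=25, |Ess(w)|=6:

[(3, 7, 1), (3, 9, 2), (5, 6, 2), (7, 1, 0), (7, 4, 2), (10, 4, 3)]


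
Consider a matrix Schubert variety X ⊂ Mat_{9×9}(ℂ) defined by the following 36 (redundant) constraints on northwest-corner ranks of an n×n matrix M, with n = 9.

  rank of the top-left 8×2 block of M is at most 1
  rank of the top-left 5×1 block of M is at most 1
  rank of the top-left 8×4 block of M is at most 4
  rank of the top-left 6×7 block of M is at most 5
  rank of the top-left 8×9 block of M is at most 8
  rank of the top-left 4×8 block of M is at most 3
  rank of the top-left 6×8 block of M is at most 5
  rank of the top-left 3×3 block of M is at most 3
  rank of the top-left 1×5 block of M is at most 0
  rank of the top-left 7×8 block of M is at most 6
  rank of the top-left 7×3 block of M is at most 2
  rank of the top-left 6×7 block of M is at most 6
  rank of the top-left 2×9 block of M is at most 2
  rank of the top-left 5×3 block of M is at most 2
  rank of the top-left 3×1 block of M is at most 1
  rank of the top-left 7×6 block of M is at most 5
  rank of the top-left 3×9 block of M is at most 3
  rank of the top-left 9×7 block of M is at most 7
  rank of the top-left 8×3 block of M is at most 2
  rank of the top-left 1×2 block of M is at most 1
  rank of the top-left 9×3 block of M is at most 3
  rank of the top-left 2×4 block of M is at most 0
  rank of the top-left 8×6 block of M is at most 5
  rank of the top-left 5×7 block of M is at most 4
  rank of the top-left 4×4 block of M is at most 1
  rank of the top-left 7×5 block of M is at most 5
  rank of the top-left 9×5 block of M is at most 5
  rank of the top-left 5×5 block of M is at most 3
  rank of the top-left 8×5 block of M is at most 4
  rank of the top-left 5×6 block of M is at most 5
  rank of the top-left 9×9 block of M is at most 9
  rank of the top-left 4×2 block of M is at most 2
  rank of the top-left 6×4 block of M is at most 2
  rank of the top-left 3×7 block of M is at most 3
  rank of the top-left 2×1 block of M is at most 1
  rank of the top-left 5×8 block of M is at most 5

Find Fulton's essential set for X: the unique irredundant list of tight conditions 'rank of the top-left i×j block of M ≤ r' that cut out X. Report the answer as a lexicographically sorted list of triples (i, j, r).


Rank table r_w(9×9) implied by the 36 constraints:

  0 0 0 0 0 1 1 1 1
  0 0 0 0 1 2 2 2 2
  1 1 1 1 2 3 3 3 3
  1 1 1 1 2 3 3 3 4
  1 1 2 2 3 4 4 4 5
  1 1 2 2 3 4 5 5 6
  1 1 2 3 4 5 6 6 7
  1 1 2 3 4 5 6 7 8
  1 2 3 4 5 6 7 8 9

hence w(1..9) = (6, 5, 1, 9, 3, 7, 4, 8, 2).

|D(w)|=19, |Ess(w)|=6:

[(1, 5, 0), (2, 4, 0), (4, 4, 1), (4, 8, 3), (6, 4, 2), (8, 2, 1)]


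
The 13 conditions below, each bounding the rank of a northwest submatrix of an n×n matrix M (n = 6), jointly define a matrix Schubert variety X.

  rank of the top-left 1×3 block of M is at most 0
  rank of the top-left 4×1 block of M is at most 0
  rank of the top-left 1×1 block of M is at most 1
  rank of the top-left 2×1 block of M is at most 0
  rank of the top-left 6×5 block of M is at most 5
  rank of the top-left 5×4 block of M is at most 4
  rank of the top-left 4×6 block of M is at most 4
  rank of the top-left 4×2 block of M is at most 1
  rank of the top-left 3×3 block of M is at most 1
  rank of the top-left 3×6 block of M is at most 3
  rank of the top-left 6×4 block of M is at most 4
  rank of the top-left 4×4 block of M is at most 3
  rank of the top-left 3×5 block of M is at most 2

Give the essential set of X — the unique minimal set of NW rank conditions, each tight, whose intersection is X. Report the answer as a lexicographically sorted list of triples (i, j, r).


The tightest implied rank at each (i,j), from the 13 conditions:

  0, 0, 0, 1, 1, 1
  0, 1, 1, 2, 2, 2
  0, 1, 1, 2, 2, 3
  0, 1, 2, 3, 3, 4
  1, 2, 3, 4, 4, 5
  1, 2, 3, 4, 5, 6

giving w = (4, 2, 6, 3, 1, 5) via Δ²R.

Rothe diagram D(w) (8 cells), 4 SE-corners (essential conditions):

[(1, 3, 0), (3, 3, 1), (3, 5, 2), (4, 1, 0)]


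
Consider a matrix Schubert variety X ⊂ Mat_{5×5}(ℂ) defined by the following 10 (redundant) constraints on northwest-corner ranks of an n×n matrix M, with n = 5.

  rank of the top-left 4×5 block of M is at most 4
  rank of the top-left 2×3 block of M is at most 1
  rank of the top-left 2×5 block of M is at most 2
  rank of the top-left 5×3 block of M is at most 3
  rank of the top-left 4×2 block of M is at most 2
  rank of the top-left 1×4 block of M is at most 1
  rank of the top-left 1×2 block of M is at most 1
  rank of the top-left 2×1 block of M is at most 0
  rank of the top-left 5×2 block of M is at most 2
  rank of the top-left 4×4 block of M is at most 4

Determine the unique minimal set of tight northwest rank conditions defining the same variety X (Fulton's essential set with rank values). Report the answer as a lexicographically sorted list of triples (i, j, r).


Propagating the 10 rank bounds to every northwest block:

  i=1: 0, 1, 1, 1, 1
  i=2: 0, 1, 1, 2, 2
  i=3: 1, 2, 2, 3, 3
  i=4: 1, 2, 3, 4, 4
  i=5: 1, 2, 3, 4, 5

hence w(1..5) = (2, 4, 1, 3, 5).

D(w) has 3 cells with 2 SE-corners; essential set:

[(2, 1, 0), (2, 3, 1)]


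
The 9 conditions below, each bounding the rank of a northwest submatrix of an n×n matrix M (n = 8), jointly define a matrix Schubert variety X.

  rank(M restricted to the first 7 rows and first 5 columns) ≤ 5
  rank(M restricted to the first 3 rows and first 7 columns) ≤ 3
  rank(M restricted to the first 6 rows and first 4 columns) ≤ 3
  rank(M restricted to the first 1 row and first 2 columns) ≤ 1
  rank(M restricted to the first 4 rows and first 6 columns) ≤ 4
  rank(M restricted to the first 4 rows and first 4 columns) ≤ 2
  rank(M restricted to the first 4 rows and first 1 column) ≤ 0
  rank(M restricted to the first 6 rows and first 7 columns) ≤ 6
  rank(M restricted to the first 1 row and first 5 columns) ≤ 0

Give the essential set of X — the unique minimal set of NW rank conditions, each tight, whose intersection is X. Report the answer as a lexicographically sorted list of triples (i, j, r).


Propagating the 9 rank bounds to every northwest block:

  row 1: 0, 0, 0, 0, 0, 1, 1, 1
  row 2: 0, 1, 1, 1, 1, 2, 2, 2
  row 3: 0, 1, 2, 2, 2, 3, 3, 3
  row 4: 0, 1, 2, 2, 3, 4, 4, 4
  row 5: 1, 2, 3, 3, 4, 5, 5, 5
  row 6: 1, 2, 3, 3, 4, 5, 6, 6
  row 7: 1, 2, 3, 4, 5, 6, 7, 7
  row 8: 1, 2, 3, 4, 5, 6, 7, 8

so w = (6, 2, 3, 5, 1, 7, 4, 8).

ℓ(w)=10; the 4 essential cells (i,j,r):

[(1, 5, 0), (4, 1, 0), (4, 4, 2), (6, 4, 3)]


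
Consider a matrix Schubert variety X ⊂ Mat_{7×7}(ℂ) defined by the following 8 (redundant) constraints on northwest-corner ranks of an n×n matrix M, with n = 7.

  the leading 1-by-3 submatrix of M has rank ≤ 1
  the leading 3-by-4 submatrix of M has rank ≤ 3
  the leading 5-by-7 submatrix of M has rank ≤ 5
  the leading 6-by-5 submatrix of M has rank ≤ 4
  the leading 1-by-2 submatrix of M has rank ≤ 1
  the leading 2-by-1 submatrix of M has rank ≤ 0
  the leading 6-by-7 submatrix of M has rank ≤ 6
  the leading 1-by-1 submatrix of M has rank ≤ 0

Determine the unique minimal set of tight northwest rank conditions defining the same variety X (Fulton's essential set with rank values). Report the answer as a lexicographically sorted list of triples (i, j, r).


Rank table r_w(7×7) implied by the 8 constraints:

  row 1: 0  1  1  1  1  1  1
  row 2: 0  1  2  2  2  2  2
  row 3: 1  2  3  3  3  3  3
  row 4: 1  2  3  4  4  4  4
  row 5: 1  2  3  4  4  5  5
  row 6: 1  2  3  4  4  5  6
  row 7: 1  2  3  4  5  6  7

second differences of R give the permutation w = (2, 3, 1, 4, 6, 7, 5).

D(w) has 4 cells with 2 SE-corners; essential set:

[(2, 1, 0), (6, 5, 4)]


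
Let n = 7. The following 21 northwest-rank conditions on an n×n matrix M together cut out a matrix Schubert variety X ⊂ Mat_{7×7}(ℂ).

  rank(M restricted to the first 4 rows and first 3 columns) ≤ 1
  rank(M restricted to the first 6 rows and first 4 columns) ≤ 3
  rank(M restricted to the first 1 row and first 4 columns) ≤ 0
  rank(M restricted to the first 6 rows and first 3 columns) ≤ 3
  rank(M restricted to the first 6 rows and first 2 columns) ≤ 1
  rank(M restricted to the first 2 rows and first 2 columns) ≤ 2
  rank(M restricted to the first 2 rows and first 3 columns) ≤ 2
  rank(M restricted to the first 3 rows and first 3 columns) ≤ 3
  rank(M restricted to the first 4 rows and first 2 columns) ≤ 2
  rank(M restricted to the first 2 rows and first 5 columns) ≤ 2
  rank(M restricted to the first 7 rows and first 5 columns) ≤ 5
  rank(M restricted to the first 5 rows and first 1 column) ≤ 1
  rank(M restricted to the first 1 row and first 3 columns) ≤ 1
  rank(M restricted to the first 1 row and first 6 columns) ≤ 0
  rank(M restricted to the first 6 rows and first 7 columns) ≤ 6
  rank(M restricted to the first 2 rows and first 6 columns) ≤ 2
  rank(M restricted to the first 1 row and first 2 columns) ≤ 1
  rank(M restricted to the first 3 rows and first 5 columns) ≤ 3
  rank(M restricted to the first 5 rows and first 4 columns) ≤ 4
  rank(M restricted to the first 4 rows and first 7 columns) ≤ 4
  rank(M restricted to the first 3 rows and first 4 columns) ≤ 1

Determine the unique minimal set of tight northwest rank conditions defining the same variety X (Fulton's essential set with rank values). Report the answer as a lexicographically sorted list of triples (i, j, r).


Reconstructing r_w from the 21 given conditions:

  0 | 0 | 0 | 0 | 0 | 0 | 1
  1 | 1 | 1 | 1 | 1 | 1 | 2
  1 | 1 | 1 | 1 | 2 | 2 | 3
  1 | 1 | 1 | 2 | 3 | 3 | 4
  1 | 1 | 2 | 3 | 4 | 4 | 5
  1 | 1 | 2 | 3 | 4 | 5 | 6
  1 | 2 | 3 | 4 | 5 | 6 | 7

reading off 1-entries of Δ²R: w = (7, 1, 5, 4, 3, 6, 2).

Rothe diagram D(w) (13 cells), 4 SE-corners (essential conditions):

[(1, 6, 0), (3, 4, 1), (4, 3, 1), (6, 2, 1)]


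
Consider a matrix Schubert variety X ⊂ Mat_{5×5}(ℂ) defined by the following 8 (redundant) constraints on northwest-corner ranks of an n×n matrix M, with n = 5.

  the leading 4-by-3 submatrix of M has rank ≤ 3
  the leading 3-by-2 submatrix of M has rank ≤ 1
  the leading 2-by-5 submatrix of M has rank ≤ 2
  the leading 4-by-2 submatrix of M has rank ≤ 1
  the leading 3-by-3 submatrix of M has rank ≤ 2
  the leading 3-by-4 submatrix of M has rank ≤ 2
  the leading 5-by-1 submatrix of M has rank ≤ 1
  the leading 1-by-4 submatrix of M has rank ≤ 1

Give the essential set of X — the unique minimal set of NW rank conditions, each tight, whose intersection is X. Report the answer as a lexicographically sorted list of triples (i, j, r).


Rank table r_w(5×5) implied by the 8 constraints:

  R[1]: 1, 1, 1, 1, 1
  R[2]: 1, 1, 2, 2, 2
  R[3]: 1, 1, 2, 2, 3
  R[4]: 1, 1, 2, 3, 4
  R[5]: 1, 2, 3, 4, 5

giving w = (1, 3, 5, 4, 2) via Δ²R.

Rothe diagram D(w) (4 cells), 2 SE-corners (essential conditions):

[(3, 4, 2), (4, 2, 1)]


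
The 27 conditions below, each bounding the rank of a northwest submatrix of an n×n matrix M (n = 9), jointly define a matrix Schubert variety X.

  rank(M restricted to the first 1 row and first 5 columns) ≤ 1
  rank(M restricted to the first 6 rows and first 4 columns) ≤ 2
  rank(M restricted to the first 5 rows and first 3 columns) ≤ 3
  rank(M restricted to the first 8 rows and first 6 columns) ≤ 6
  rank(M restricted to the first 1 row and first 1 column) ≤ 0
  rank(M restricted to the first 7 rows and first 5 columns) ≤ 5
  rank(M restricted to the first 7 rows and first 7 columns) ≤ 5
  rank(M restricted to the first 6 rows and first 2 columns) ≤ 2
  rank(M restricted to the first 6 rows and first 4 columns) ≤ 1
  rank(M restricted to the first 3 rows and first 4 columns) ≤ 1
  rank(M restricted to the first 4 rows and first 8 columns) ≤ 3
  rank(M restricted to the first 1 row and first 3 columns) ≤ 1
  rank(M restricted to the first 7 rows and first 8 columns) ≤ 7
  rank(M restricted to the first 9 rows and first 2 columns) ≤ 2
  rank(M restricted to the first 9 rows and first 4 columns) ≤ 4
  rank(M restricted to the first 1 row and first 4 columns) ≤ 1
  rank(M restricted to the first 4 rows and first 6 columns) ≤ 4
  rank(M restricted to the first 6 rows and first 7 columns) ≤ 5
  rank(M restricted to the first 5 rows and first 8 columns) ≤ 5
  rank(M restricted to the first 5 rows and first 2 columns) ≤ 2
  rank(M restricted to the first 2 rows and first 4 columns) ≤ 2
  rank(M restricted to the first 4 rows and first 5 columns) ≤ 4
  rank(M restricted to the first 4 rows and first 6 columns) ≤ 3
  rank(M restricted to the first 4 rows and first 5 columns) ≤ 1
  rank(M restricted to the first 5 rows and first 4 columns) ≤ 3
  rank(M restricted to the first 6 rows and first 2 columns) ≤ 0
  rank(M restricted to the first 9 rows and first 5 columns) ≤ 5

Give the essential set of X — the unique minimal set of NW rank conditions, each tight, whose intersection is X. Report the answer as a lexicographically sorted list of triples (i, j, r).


Recovering R(i,j) via the rank-extension bound from the 27 conditions:

  i=1: 0 | 0 | 1 | 1 | 1 | 1 | 1 | 1 | 1
  i=2: 0 | 0 | 1 | 1 | 1 | 2 | 2 | 2 | 2
  i=3: 0 | 0 | 1 | 1 | 1 | 2 | 3 | 3 | 3
  i=4: 0 | 0 | 1 | 1 | 1 | 2 | 3 | 3 | 4
  i=5: 0 | 0 | 1 | 1 | 2 | 3 | 4 | 4 | 5
  i=6: 0 | 0 | 1 | 1 | 2 | 3 | 4 | 5 | 6
  i=7: 1 | 1 | 2 | 2 | 3 | 4 | 5 | 6 | 7
  i=8: 1 | 2 | 3 | 3 | 4 | 5 | 6 | 7 | 8
  i=9: 1 | 2 | 3 | 4 | 5 | 6 | 7 | 8 | 9

second differences of R give the permutation w = (3, 6, 7, 9, 5, 8, 1, 2, 4).

Rothe diagram D(w) (21 cells), 4 SE-corners (essential conditions):

[(4, 5, 1), (4, 8, 3), (6, 2, 0), (6, 4, 1)]


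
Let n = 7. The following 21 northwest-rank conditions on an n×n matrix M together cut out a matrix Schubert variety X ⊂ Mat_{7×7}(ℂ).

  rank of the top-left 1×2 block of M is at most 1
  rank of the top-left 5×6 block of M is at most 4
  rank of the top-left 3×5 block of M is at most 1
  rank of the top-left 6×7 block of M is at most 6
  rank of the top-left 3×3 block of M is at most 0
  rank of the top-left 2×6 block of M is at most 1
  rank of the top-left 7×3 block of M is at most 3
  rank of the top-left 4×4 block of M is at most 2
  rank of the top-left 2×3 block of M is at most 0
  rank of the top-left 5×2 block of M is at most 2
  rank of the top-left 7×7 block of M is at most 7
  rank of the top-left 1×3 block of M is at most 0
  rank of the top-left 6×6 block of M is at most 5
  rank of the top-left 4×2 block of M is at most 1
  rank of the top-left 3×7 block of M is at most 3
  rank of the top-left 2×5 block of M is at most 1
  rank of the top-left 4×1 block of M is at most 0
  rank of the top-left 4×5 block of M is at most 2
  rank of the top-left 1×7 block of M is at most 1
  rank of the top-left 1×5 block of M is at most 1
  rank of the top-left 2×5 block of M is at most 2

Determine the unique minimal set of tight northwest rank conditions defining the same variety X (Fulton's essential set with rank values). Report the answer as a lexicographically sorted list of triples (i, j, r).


The tightest implied rank at each (i,j), from the 21 conditions:

  0 0 0 1 1 1 1
  0 0 0 1 1 1 2
  0 0 0 1 1 2 3
  0 1 1 2 2 3 4
  1 2 2 3 3 4 5
  1 2 3 4 4 5 6
  1 2 3 4 5 6 7

the unique w with this rank table is (4, 7, 6, 2, 1, 3, 5).

ℓ(w)=13; the 4 essential cells (i,j,r):

[(2, 6, 1), (3, 3, 0), (3, 5, 1), (4, 1, 0)]


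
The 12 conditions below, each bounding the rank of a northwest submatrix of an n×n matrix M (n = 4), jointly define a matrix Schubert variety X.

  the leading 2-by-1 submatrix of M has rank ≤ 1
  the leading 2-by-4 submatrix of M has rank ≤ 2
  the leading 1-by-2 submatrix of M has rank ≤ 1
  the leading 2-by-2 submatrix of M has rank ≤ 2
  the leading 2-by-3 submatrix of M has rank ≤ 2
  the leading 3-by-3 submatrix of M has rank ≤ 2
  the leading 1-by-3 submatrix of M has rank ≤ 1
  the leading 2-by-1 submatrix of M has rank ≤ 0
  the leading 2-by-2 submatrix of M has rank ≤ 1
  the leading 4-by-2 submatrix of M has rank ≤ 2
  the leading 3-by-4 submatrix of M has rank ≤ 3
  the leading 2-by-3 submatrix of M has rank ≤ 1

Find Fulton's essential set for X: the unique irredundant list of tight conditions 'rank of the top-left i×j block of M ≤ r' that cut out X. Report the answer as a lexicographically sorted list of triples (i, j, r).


Reconstructing r_w from the 12 given conditions:

  row 1: 0  1  1  1
  row 2: 0  1  1  2
  row 3: 1  2  2  3
  row 4: 1  2  3  4

hence w(1..4) = (2, 4, 1, 3).

Rothe diagram D(w) (3 cells), 2 SE-corners (essential conditions):

[(2, 1, 0), (2, 3, 1)]


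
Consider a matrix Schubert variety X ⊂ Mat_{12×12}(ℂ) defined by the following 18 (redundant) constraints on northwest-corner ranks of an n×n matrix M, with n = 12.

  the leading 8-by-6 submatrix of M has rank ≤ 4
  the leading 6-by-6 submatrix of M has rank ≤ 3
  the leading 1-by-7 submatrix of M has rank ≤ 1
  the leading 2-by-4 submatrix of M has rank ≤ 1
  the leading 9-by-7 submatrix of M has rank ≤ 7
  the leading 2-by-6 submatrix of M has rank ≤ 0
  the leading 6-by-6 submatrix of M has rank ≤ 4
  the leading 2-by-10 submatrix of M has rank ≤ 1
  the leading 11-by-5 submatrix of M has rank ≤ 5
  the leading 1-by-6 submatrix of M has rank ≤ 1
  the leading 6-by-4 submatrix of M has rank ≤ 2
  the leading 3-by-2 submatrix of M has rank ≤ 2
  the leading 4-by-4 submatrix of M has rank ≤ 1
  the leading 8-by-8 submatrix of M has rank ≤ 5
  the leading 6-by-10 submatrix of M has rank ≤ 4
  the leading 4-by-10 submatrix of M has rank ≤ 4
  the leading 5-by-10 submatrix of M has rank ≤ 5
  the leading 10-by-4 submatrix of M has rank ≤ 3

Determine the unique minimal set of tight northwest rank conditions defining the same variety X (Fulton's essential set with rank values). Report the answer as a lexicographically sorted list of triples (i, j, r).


Rank table r_w(12×12) implied by the 18 constraints:

  R[1]: 0 | 0 | 0 | 0 | 0 | 0 | 1 | 1 | 1 | 1 | 1 | 1
  R[2]: 0 | 0 | 0 | 0 | 0 | 0 | 1 | 1 | 1 | 1 | 2 | 2
  R[3]: 1 | 1 | 1 | 1 | 1 | 1 | 2 | 2 | 2 | 2 | 3 | 3
  R[4]: 1 | 1 | 1 | 1 | 2 | 2 | 3 | 3 | 3 | 3 | 4 | 4
  R[5]: 1 | 2 | 2 | 2 | 3 | 3 | 4 | 4 | 4 | 4 | 5 | 5
  R[6]: 1 | 2 | 2 | 2 | 3 | 3 | 4 | 4 | 4 | 4 | 5 | 6
  R[7]: 1 | 2 | 3 | 3 | 4 | 4 | 5 | 5 | 5 | 5 | 6 | 7
  R[8]: 1 | 2 | 3 | 3 | 4 | 4 | 5 | 5 | 6 | 6 | 7 | 8
  R[9]: 1 | 2 | 3 | 3 | 4 | 5 | 6 | 6 | 7 | 7 | 8 | 9
  R[10]: 1 | 2 | 3 | 3 | 4 | 5 | 6 | 7 | 8 | 8 | 9 | 10
  R[11]: 1 | 2 | 3 | 4 | 5 | 6 | 7 | 8 | 9 | 9 | 10 | 11
  R[12]: 1 | 2 | 3 | 4 | 5 | 6 | 7 | 8 | 9 | 10 | 11 | 12

reading off 1-entries of Δ²R: w = (7, 11, 1, 5, 2, 12, 3, 9, 6, 8, 4, 10).

Fulton essential set (9 of the 29 Rothe cells):

[(2, 6, 0), (2, 10, 1), (4, 4, 1), (6, 4, 2), (6, 6, 3), (6, 10, 4), (8, 6, 4), (8, 8, 5), (10, 4, 3)]


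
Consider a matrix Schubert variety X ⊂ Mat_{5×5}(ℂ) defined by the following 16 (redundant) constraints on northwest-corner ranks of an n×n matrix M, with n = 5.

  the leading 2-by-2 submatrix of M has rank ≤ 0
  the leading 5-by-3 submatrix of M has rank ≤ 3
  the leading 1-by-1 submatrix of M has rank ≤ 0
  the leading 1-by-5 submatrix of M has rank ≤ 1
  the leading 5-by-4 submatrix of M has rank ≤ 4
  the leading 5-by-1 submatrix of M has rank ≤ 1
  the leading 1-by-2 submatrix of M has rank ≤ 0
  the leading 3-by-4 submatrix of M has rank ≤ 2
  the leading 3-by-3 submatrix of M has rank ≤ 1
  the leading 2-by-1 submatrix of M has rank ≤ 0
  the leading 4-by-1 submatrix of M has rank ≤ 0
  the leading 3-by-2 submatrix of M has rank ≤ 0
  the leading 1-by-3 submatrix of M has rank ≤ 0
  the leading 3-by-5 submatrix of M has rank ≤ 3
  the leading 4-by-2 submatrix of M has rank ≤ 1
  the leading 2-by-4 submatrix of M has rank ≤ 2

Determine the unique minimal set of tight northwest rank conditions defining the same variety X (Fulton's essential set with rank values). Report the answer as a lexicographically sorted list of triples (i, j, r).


The tightest implied rank at each (i,j), from the 16 conditions:

  row 1: 0 0 0 1 1
  row 2: 0 0 1 2 2
  row 3: 0 0 1 2 3
  row 4: 0 1 2 3 4
  row 5: 1 2 3 4 5

so w = (4, 3, 5, 2, 1).

ℓ(w)=8; the 3 essential cells (i,j,r):

[(1, 3, 0), (3, 2, 0), (4, 1, 0)]


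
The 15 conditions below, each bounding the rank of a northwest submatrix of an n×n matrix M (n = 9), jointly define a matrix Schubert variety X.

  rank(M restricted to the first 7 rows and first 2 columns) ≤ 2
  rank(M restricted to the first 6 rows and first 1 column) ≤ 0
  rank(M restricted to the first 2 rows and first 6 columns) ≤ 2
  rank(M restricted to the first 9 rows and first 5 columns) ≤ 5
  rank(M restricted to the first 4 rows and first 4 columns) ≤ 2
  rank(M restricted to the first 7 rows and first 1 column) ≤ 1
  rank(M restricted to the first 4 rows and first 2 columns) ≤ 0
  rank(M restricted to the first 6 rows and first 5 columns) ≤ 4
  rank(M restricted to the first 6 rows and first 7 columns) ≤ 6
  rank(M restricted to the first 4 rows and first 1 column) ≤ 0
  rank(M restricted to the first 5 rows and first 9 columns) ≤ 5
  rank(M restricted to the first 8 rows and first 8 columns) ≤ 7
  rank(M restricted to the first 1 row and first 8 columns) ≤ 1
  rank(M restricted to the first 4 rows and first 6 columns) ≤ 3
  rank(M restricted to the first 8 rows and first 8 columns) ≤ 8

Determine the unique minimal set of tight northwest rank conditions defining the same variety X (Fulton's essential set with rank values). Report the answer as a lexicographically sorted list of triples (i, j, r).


Rank table r_w(9×9) implied by the 15 constraints:

  i=1: 0, 0, 1, 1, 1, 1, 1, 1, 1
  i=2: 0, 0, 1, 2, 2, 2, 2, 2, 2
  i=3: 0, 0, 1, 2, 3, 3, 3, 3, 3
  i=4: 0, 0, 1, 2, 3, 3, 4, 4, 4
  i=5: 0, 1, 2, 3, 4, 4, 5, 5, 5
  i=6: 0, 1, 2, 3, 4, 5, 6, 6, 6
  i=7: 1, 2, 3, 4, 5, 6, 7, 7, 7
  i=8: 1, 2, 3, 4, 5, 6, 7, 7, 8
  i=9: 1, 2, 3, 4, 5, 6, 7, 8, 9

so w = (3, 4, 5, 7, 2, 6, 1, 9, 8).

4 SE-corners of the 12-cell Rothe diagram give Ess(w):

[(4, 2, 0), (4, 6, 3), (6, 1, 0), (8, 8, 7)]


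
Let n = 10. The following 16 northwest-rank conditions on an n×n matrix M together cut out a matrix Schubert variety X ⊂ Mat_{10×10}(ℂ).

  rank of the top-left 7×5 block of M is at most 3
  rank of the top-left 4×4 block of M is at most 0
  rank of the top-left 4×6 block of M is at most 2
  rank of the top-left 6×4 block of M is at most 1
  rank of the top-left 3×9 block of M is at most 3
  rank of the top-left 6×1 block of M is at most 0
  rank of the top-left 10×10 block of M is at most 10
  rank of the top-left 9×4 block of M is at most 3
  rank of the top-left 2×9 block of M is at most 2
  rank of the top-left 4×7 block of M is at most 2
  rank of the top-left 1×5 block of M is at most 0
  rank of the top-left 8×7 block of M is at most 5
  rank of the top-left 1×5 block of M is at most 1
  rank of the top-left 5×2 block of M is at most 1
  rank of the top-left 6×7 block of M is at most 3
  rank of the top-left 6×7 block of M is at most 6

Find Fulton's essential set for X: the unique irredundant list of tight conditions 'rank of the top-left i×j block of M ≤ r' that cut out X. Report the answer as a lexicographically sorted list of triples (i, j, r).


Recovering R(i,j) via the rank-extension bound from the 16 conditions:

  row 1: 0  0  0  0  0  1  1  1  1  1
  row 2: 0  0  0  0  1  2  2  2  2  2
  row 3: 0  0  0  0  1  2  2  3  3  3
  row 4: 0  0  0  0  1  2  2  3  4  4
  row 5: 0  1  1  1  2  3  3  4  5  5
  row 6: 0  1  1  1  2  3  3  4  5  6
  row 7: 1  2  2  2  3  4  4  5  6  7
  row 8: 1  2  3  3  4  5  5  6  7  8
  row 9: 1  2  3  3  4  5  6  7  8  9
  row 10: 1  2  3  4  5  6  7  8  9  10

hence w(1..10) = (6, 5, 8, 9, 2, 10, 1, 3, 7, 4).

Fulton essential set (7 of the 25 Rothe cells):

[(1, 5, 0), (4, 4, 0), (4, 7, 2), (6, 1, 0), (6, 4, 1), (6, 7, 3), (9, 4, 3)]


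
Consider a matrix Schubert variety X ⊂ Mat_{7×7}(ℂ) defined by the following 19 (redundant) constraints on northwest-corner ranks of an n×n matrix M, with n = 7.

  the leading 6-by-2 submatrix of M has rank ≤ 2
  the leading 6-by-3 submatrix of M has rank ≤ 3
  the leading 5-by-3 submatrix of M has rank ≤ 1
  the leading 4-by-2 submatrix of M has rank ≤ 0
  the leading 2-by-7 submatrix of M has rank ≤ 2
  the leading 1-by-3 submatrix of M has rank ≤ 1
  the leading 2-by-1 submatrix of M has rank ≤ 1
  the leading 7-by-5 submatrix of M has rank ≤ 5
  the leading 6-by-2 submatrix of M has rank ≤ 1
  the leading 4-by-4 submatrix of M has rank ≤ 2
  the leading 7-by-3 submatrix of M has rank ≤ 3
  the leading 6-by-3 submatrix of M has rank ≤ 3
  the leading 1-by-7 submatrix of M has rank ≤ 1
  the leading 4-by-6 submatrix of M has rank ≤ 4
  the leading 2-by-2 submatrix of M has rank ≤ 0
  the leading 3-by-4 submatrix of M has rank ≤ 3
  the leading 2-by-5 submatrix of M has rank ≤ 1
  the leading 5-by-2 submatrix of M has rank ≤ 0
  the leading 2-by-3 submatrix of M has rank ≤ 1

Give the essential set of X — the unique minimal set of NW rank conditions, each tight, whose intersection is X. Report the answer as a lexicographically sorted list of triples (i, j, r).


The tightest implied rank at each (i,j), from the 19 conditions:

  R[1]: 0, 0, 1, 1, 1, 1, 1
  R[2]: 0, 0, 1, 1, 1, 2, 2
  R[3]: 0, 0, 1, 2, 2, 3, 3
  R[4]: 0, 0, 1, 2, 3, 4, 4
  R[5]: 0, 0, 1, 2, 3, 4, 5
  R[6]: 1, 1, 2, 3, 4, 5, 6
  R[7]: 1, 2, 3, 4, 5, 6, 7

the unique w with this rank table is (3, 6, 4, 5, 7, 1, 2).

Rothe diagram D(w) (12 cells), 2 SE-corners (essential conditions):

[(2, 5, 1), (5, 2, 0)]
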